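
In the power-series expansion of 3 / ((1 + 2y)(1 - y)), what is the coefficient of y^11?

-4095

Partial fractions give a closed form: a_n = (2)·(-2)^n + (1)·1^n.
At n = 11: a_11 = -4095.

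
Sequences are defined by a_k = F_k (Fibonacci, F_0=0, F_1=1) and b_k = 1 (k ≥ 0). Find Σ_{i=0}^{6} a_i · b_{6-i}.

20

The convolution is the x^6 coefficient of A(x)B(x).
Σ = 0·1 + 1·1 + 1·1 + 2·1 + 3·1 + 5·1 + 8·1 = 20.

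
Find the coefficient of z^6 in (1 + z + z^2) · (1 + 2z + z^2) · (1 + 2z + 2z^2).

2

(1 + z + z^2) has coefficients 1,1,1 for degrees 0…2.
(1 + 2z + z^2) has coefficients 1,2,1,0,0,0,0 for degrees 0…6.
Finally multiplying by (1 + 2z + 2z^2), the product of all factors after the first has coefficients 1,4,7,6,2,0,0 for degrees 0…6.
[z^6] = 1·0 + 1·0 + 1·2 = 2.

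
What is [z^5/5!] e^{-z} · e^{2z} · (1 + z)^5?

1546

The EGF product rule gives c_5 = Σ_{k_1+k_2+k_3=5} C(5; k_1,k_2,k_3) · ∏ g_i(k_i), where e^{-z} gives (-1)^k; e^{2z} gives (2)^k; (1+z)^5 gives the falling factorial (5)_k.
g_1(k) for k = 0…5: 1, -1, 1, -1, 1, -1.
g_2(k) for k = 0…5: 1, 2, 4, 8, 16, 32.
g_3(k) for k = 0…5: 1, 5, 20, 60, 120, 120.
First combine the last two factors: h(k) = Σ_j C(k,j)·g_2(j)·g_3(k−j) for k = 0…5: 1, 7, 44, 248, 1256, 5752.
c_5 = Σ_k C(5,k)·g_1(k)·h(5−k) = 1·1·5752 + 5·(-1)·1256 + 10·1·248 + 10·(-1)·44 + 5·1·7 + 1·(-1)·1 = 5752 − 6280 + 2480 − 440 + 35 − 1 = 1546.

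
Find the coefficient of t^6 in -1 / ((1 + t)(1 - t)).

Partial fractions give a closed form: a_n = (-1/2)·(-1)^n + (-1/2)·1^n.
At n = 6: a_6 = -1.

-1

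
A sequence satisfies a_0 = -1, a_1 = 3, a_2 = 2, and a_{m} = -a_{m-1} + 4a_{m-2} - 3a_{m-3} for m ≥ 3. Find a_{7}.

437

The ordinary generating function has denominator 1 + t - 4t^2 + 3t^3.
Iterating the recurrence: a_0,…,a_{7} = -1, 3, 2, 13, -14, 60, -155, 437.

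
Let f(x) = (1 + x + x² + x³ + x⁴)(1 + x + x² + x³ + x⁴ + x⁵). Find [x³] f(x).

4

(1 + x + x² + x³ + x⁴) has coefficients 1,1,1,1 for degrees 0…3.
(1 + x + x² + x³ + x⁴ + x⁵) has coefficients 1,1,1,1 for degrees 0…3.
[x³] = 1·1 + 1·1 + 1·1 + 1·1 = 4.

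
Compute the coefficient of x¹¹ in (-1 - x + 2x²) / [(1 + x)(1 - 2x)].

The denominator gives the recurrence a_n = a_(n−1) + 2a_(n−2) for n ≥ 3; the numerator fixes a_0 = -1, a_1 = -2, a_2 = -2.
Iterating: -1, -2, -2, -6, -10, -22, -42, -86, -170, -342, -682, -1366, so a_11 = -1366.

-1366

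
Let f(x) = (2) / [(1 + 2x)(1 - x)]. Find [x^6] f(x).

The denominator gives the recurrence a_n = −a_(n−1) + 2a_(n−2) for n ≥ 3; the numerator fixes a_0 = 2, a_1 = -2, a_2 = 6.
Iterating: 2, -2, 6, -10, 22, -42, 86, so a_6 = 86.

86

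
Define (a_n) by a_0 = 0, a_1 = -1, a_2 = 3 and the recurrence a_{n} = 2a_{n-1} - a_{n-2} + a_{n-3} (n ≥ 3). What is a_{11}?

The ordinary generating function has denominator 1 - 2y + y^2 - y^3.
Iterating the recurrence: a_0,…,a_{11} = 0, -1, 3, 7, 10, 16, 29, 52, 91, 159, 279, 490.

490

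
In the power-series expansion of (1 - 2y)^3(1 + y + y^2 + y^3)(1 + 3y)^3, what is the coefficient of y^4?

43

(1 - 2y)^3 has coefficients 1,-6,12,-8 for degrees 0…3.
(1 + y + y^2 + y^3) has coefficients 1,1,1,1,0 for degrees 0…4.
Finally multiplying by (1 + 3y)^3, the product of all factors after the first has coefficients 1,10,37,64,63 for degrees 0…4.
[y^4] = 1·63 − 6·64 + 12·37 − 8·10 = 43.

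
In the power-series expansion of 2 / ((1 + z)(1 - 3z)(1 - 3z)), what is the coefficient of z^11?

The denominator gives the recurrence a_n = 5a_(n−1) − 3a_(n−2) − 9a_(n−3) for n ≥ 3; the numerator fixes a_0 = 2, a_1 = 10, a_2 = 44.
Iterating: 2, 10, 44, 172, 638, 2278, 7928, 27064, 91034, 302626, 996452, 3255076, so a_11 = 3255076.

3255076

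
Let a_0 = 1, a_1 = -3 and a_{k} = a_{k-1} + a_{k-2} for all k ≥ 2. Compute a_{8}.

The ordinary generating function has denominator 1 - z - z^2.
Iterating the recurrence: a_0,…,a_{8} = 1, -3, -2, -5, -7, -12, -19, -31, -50.

-50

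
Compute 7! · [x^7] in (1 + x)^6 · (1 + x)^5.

1663200

The EGF product rule gives c_7 = Σ_{k_1+k_2=7} C(7; k_1,k_2) · ∏ g_i(k_i), where (1+x)^6 gives the falling factorial (6)_k; (1+x)^5 gives the falling factorial (5)_k.
g_1(k) for k = 0…7: 1, 6, 30, 120, 360, 720, 720, 0.
g_2(k) for k = 0…7: 1, 5, 20, 60, 120, 120, 0, 0.
c_7 = Σ_k C(7,k)·g_1(k)·g_2(7−k) = 21·30·120 + 35·120·120 + 35·360·60 + 21·720·20 + 7·720·5 = 75600 + 504000 + 756000 + 302400 + 25200 = 1663200.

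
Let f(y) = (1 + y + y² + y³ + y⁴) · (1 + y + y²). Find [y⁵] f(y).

2

(1 + y + y² + y³ + y⁴) has coefficients 1,1,1,1,1 for degrees 0…4.
(1 + y + y²) has coefficients 1,1,1,0,0,0 for degrees 0…5.
[y⁵] = 1·0 + 1·0 + 1·0 + 1·1 + 1·1 = 2.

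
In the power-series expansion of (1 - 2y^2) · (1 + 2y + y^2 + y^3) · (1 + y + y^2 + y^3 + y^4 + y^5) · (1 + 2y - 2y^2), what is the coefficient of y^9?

-2

(1 - 2y^2) has coefficients 1,0,-2 for degrees 0…2.
(1 + 2y + y^2 + y^3) has coefficients 1,2,1,1,0,0,0,0,0,0 for degrees 0…9.
Multiplying by (1 + y + y^2 + y^3 + y^4 + y^5) gives running coefficients 1,3,4,5,5,5,4,2,1,0 for degrees 0…9.
Finally multiplying by (1 + 2y - 2y^2), the product of all factors after the first has coefficients 1,5,8,7,7,5,4,0,-3,-2 for degrees 0…9.
[y^9] = 1·(-2) − 2·0 = -2.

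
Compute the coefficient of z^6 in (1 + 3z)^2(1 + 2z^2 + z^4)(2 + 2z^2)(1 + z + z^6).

94

(1 + 3z)^2 has coefficients 1,6,9 for degrees 0…2.
(1 + 2z^2 + z^4) has coefficients 1,0,2,0,1,0,0 for degrees 0…6.
Multiplying by (2 + 2z^2) gives running coefficients 2,0,6,0,6,0,2 for degrees 0…6.
Finally multiplying by (1 + z + z^6), the product of all factors after the first has coefficients 2,2,6,6,6,6,4 for degrees 0…6.
[z^6] = 1·4 + 6·6 + 9·6 = 94.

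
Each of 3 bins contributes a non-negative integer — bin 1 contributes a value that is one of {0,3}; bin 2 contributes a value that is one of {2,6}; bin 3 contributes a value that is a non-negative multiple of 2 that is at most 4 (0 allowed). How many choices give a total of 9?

2

The generating function for the choices is (1 + t^3)·(t^2 + t^6)·(1 + t^2 + t^4); the count is [t^9].
(1 + t^3) has coefficients 1,0,0,1 for degrees 0…3.
(t^2 + t^6) has coefficients 0,0,1,0,0,0,1,0,0,0 for degrees 0…9.
Finally multiplying by (1 + t^2 + t^4), the product of all factors after the first has coefficients 0,0,1,0,1,0,2,0,1,0 for degrees 0…9.
[t^9] = 1·0 + 1·2 = 2.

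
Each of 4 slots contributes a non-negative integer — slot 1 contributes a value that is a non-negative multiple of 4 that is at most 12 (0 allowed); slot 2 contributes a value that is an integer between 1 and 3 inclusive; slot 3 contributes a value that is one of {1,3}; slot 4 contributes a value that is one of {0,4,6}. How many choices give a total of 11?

3

The generating function for the choices is (1 + q^4 + q^8 + q^12)·(q + q^2 + q^3)·(q + q^3)·(1 + q^4 + q^6); the count is [q^11].
(1 + q^4 + q^8 + q^12) has coefficients 1,0,0,0,1,0,0,0,1,0,0,0 for degrees 0…11.
(q + q^2 + q^3) has coefficients 0,1,1,1,0,0,0,0,0,0,0,0 for degrees 0…11.
Multiplying by (q + q^3) gives running coefficients 0,0,1,1,2,1,1,0,0,0,0,0 for degrees 0…11.
Finally multiplying by (1 + q^4 + q^6), the product of all factors after the first has coefficients 0,0,1,1,2,1,2,1,3,2,3,1 for degrees 0…11.
[q^11] = 1·1 + 1·1 + 1·1 = 3.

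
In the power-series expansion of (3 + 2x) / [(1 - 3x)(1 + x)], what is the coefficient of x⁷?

Partial fractions give a closed form: a_n = (11/4)·3^n + (1/4)·(-1)^n.
At n = 7: a_7 = 6014.

6014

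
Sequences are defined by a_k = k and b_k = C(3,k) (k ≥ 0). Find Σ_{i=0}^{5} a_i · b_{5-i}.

28

The convolution is the x^5 coefficient of A(x)B(x).
Σ = 0·0 + 1·0 + 2·1 + 3·3 + 4·3 + 5·1 = 28.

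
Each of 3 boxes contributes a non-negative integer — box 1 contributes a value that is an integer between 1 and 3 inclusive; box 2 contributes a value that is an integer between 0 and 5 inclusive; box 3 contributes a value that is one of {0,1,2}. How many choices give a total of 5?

The generating function for the choices is (x + x^2 + x^3)·(1 + x + x^2 + x^3 + x^4 + x^5)·(1 + x + x^2); the count is [x^5].
(x + x^2 + x^3) has coefficients 0,1,1,1 for degrees 0…3.
(1 + x + x^2 + x^3 + x^4 + x^5) has coefficients 1,1,1,1,1,1 for degrees 0…5.
Finally multiplying by (1 + x + x^2), the product of all factors after the first has coefficients 1,2,3,3,3,3 for degrees 0…5.
[x^5] = 1·3 + 1·3 + 1·3 = 9.

9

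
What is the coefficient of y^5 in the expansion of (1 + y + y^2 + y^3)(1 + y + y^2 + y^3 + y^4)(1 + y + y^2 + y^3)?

(1 + y + y^2 + y^3) has coefficients 1,1,1,1 for degrees 0…3.
(1 + y + y^2 + y^3 + y^4) has coefficients 1,1,1,1,1,0 for degrees 0…5.
Finally multiplying by (1 + y + y^2 + y^3), the product of all factors after the first has coefficients 1,2,3,4,4,3 for degrees 0…5.
[y^5] = 1·3 + 1·4 + 1·4 + 1·3 = 14.

14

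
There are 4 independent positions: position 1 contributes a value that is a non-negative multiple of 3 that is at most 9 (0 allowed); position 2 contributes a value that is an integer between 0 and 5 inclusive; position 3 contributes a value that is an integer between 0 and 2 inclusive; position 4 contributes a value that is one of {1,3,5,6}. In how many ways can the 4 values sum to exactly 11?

24

The generating function for the choices is (1 + t^3 + t^6 + t^9)·(1 + t + t^2 + t^3 + t^4 + t^5)·(1 + t + t^2)·(t + t^3 + t^5 + t^6); the count is [t^11].
(1 + t^3 + t^6 + t^9) has coefficients 1,0,0,1,0,0,1,0,0,1 for degrees 0…9.
(1 + t + t^2 + t^3 + t^4 + t^5) has coefficients 1,1,1,1,1,1,0,0,0,0,0,0 for degrees 0…11.
Multiplying by (1 + t + t^2) gives running coefficients 1,2,3,3,3,3,2,1,0,0,0,0 for degrees 0…11.
Finally multiplying by (t + t^3 + t^5 + t^6), the product of all factors after the first has coefficients 0,1,2,4,5,7,9,10,10,8,7,5 for degrees 0…11.
[t^11] = 1·5 + 1·10 + 1·7 + 1·2 = 24.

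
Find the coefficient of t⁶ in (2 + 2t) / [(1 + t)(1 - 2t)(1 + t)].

86

The denominator gives the recurrence a_n = 3a_(n−2) + 2a_(n−3) for n ≥ 3; the numerator fixes a_0 = 2, a_1 = 2, a_2 = 6.
Iterating: 2, 2, 6, 10, 22, 42, 86, so a_6 = 86.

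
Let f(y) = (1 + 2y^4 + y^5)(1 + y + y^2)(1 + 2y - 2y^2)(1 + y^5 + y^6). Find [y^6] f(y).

(1 + 2y^4 + y^5) has coefficients 1,0,0,0,2,1 for degrees 0…5.
(1 + y + y^2) has coefficients 1,1,1,0,0,0,0 for degrees 0…6.
Multiplying by (1 + 2y - 2y^2) gives running coefficients 1,3,1,0,-2,0,0 for degrees 0…6.
Finally multiplying by (1 + y^5 + y^6), the product of all factors after the first has coefficients 1,3,1,0,-2,1,4 for degrees 0…6.
[y^6] = 1·4 + 2·1 + 1·3 = 9.

9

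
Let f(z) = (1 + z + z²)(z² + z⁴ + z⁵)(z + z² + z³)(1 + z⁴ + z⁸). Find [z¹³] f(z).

(1 + z + z²) has coefficients 1,1,1 for degrees 0…2.
(z² + z⁴ + z⁵) has coefficients 0,0,1,0,1,1,0,0,0,0,0,0,0,0 for degrees 0…13.
Multiplying by (z + z² + z³) gives running coefficients 0,0,0,1,1,2,2,2,1,0,0,0,0,0 for degrees 0…13.
Finally multiplying by (1 + z⁴ + z⁸), the product of all factors after the first has coefficients 0,0,0,1,1,2,2,3,2,2,2,3,2,2 for degrees 0…13.
[z¹³] = 1·2 + 1·2 + 1·3 = 7.

7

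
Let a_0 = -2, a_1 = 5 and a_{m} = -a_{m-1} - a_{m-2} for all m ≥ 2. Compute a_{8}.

-3

The ordinary generating function has denominator 1 + z + z^2.
Iterating the recurrence: a_0,…,a_{8} = -2, 5, -3, -2, 5, -3, -2, 5, -3.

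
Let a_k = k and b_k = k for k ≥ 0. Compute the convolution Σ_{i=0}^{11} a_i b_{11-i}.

220

This is [x^11] in the product of the two ordinary generating functions.
Σ = 0·11 + 1·10 + 2·9 + 3·8 + 4·7 + 5·6 + 6·5 + 7·4 + 8·3 + 9·2 + 10·1 + 11·0 = 220.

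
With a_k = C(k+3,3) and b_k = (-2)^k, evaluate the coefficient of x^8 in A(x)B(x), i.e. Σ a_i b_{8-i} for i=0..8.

Write out a_i and b_{8-i} for i = 0,…,8 and sum the products.
Σ = 1·256 + 4·(-128) + 10·64 + 20·(-32) + 35·16 + 56·(-8) + 84·4 + 120·(-2) + 165·1 = 117.

117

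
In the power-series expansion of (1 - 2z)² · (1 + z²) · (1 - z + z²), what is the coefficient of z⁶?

(1 - 2z)² has coefficients 1,-4,4 for degrees 0…2.
(1 + z²) has coefficients 1,0,1,0,0,0,0 for degrees 0…6.
Finally multiplying by (1 - z + z²), the product of all factors after the first has coefficients 1,-1,2,-1,1,0,0 for degrees 0…6.
[z⁶] = 1·0 − 4·0 + 4·1 = 4.

4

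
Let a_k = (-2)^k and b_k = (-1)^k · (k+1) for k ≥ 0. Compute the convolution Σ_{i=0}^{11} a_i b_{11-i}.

This is [x^11] in the product of the two ordinary generating functions.
Σ = 1·(-12) − 2·11 + 4·(-10) − 8·9 + 16·(-8) − 32·7 + 64·(-6) − 128·5 + 256·(-4) − 512·3 + 1024·(-2) − 2048·1 = -8178.

-8178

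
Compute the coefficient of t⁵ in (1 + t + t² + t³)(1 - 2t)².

4

(1 + t + t² + t³) has coefficients 1,1,1,1 for degrees 0…3.
(1 - 2t)² has coefficients 1,-4,4,0,0,0 for degrees 0…5.
[t⁵] = 1·0 + 1·0 + 1·0 + 1·4 = 4.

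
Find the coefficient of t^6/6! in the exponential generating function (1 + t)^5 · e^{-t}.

The EGF product rule gives c_6 = Σ_{k_1+k_2=6} C(6; k_1,k_2) · ∏ g_i(k_i), where (1+t)^5 gives the falling factorial (5)_k; e^{-t} gives (-1)^k.
g_1(k) for k = 0…6: 1, 5, 20, 60, 120, 120, 0.
g_2(k) for k = 0…6: 1, -1, 1, -1, 1, -1, 1.
c_6 = Σ_k C(6,k)·g_1(k)·g_2(6−k) = 1·1·1 + 6·5·(-1) + 15·20·1 + 20·60·(-1) + 15·120·1 + 6·120·(-1) = 1 − 30 + 300 − 1200 + 1800 − 720 = 151.

151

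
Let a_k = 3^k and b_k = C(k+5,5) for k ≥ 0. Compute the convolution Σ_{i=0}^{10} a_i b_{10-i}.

This is [x^10] in the product of the two ordinary generating functions.
Σ = 1·3003 + 3·2002 + 9·1287 + 27·792 + 81·462 + 243·252 + 729·126 + 2187·56 + 6561·21 + 19683·6 + 59049·1 = 669888.

669888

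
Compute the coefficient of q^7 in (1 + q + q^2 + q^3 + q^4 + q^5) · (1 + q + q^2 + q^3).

(1 + q + q^2 + q^3 + q^4 + q^5) has coefficients 1,1,1,1,1,1 for degrees 0…5.
(1 + q + q^2 + q^3) has coefficients 1,1,1,1,0,0,0,0 for degrees 0…7.
[q^7] = 1·0 + 1·0 + 1·0 + 1·0 + 1·1 + 1·1 = 2.

2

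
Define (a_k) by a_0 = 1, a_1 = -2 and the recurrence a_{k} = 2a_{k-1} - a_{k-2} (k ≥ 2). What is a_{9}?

The ordinary generating function has denominator 1 - 2q + q^2.
Iterating the recurrence: a_0,…,a_{9} = 1, -2, -5, -8, -11, -14, -17, -20, -23, -26.

-26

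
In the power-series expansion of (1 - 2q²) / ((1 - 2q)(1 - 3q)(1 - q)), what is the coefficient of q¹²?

Partial fractions give a closed form: a_n = (-2)·2^n + (7/2)·3^n + (-1/2)·1^n.
At n = 12: a_12 = 1851851.

1851851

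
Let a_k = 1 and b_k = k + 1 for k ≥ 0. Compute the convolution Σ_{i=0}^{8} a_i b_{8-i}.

Write out a_i and b_{8-i} for i = 0,…,8 and sum the products.
Σ = 1·9 + 1·8 + 1·7 + 1·6 + 1·5 + 1·4 + 1·3 + 1·2 + 1·1 = 45.

45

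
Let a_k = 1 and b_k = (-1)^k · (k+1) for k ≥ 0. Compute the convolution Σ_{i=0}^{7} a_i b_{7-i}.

Write out a_i and b_{7-i} for i = 0,…,7 and sum the products.
Σ = 1·(-8) + 1·7 + 1·(-6) + 1·5 + 1·(-4) + 1·3 + 1·(-2) + 1·1 = -4.

-4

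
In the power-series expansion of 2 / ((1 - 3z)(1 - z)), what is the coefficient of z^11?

531440

Partial fractions give a closed form: a_n = (3)·3^n + (-1)·1^n.
At n = 11: a_11 = 531440.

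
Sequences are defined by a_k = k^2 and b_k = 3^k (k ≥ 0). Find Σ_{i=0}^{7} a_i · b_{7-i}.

The convolution is the t^7 coefficient of A(t)B(t).
Σ = 0·2187 + 1·729 + 4·243 + 9·81 + 16·27 + 25·9 + 36·3 + 49·1 = 3244.

3244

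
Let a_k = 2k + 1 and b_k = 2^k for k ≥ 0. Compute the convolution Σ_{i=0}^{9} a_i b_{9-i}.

The convolution is the t^9 coefficient of A(t)B(t).
Σ = 1·512 + 3·256 + 5·128 + 7·64 + 9·32 + 11·16 + 13·8 + 15·4 + 17·2 + 19·1 = 3049.

3049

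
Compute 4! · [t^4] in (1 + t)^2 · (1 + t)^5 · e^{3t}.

6465

The EGF product rule gives c_4 = Σ_{k_1+k_2+k_3=4} C(4; k_1,k_2,k_3) · ∏ g_i(k_i), where (1+t)^2 gives the falling factorial (2)_k; (1+t)^5 gives the falling factorial (5)_k; e^{3t} gives (3)^k.
g_1(k) for k = 0…4: 1, 2, 2, 0, 0.
g_2(k) for k = 0…4: 1, 5, 20, 60, 120.
g_3(k) for k = 0…4: 1, 3, 9, 27, 81.
First combine the last two factors: h(k) = Σ_j C(k,j)·g_2(j)·g_3(k−j) for k = 0…4: 1, 8, 59, 402, 2541.
c_4 = Σ_k C(4,k)·g_1(k)·h(4−k) = 1·1·2541 + 4·2·402 + 6·2·59 = 2541 + 3216 + 708 = 6465.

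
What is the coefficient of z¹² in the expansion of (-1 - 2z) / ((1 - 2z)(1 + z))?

Partial fractions give a closed form: a_n = (-4/3)·2^n + (1/3)·(-1)^n.
At n = 12: a_12 = -5461.

-5461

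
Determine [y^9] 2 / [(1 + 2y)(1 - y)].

Partial fractions give a closed form: a_n = (4/3)·(-2)^n + (2/3)·1^n.
At n = 9: a_9 = -682.

-682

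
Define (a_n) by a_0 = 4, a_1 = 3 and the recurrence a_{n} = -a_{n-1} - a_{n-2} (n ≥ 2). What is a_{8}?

-7

The ordinary generating function has denominator 1 + t + t^2.
Iterating the recurrence: a_0,…,a_{8} = 4, 3, -7, 4, 3, -7, 4, 3, -7.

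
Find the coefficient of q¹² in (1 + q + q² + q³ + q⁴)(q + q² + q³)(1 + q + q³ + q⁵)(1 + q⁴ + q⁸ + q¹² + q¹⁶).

(1 + q + q² + q³ + q⁴) has coefficients 1,1,1,1,1 for degrees 0…4.
(q + q² + q³) has coefficients 0,1,1,1,0,0,0,0,0,0,0,0,0 for degrees 0…12.
Multiplying by (1 + q + q³ + q⁵) gives running coefficients 0,1,2,2,2,1,2,1,1,0,0,0,0 for degrees 0…12.
Finally multiplying by (1 + q⁴ + q⁸ + q¹² + q¹⁶), the product of all factors after the first has coefficients 0,1,2,2,2,2,4,3,3,2,4,3,3 for degrees 0…12.
[q¹²] = 1·3 + 1·3 + 1·4 + 1·2 + 1·3 = 15.

15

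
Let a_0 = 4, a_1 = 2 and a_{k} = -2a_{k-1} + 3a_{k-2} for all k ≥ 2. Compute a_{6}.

The ordinary generating function has denominator 1 + 2x - 3x^2.
Iterating the recurrence: a_0,…,a_{6} = 4, 2, 8, -10, 44, -118, 368.

368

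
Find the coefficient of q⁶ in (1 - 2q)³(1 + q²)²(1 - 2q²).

(1 - 2q)³ has coefficients 1,-6,12,-8 for degrees 0…3.
(1 + q²)² has coefficients 1,0,2,0,1,0,0 for degrees 0…6.
Finally multiplying by (1 - 2q²), the product of all factors after the first has coefficients 1,0,0,0,-3,0,-2 for degrees 0…6.
[q⁶] = 1·(-2) − 6·0 + 12·(-3) − 8·0 = -38.

-38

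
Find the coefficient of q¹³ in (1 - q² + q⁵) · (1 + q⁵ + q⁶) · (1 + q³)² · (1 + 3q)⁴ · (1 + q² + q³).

(1 - q² + q⁵) has coefficients 1,0,-1,0,0,1 for degrees 0…5.
(1 + q⁵ + q⁶) has coefficients 1,0,0,0,0,1,1,0,0,0,0,0,0,0 for degrees 0…13.
Multiplying by (1 + q³)² gives running coefficients 1,0,0,2,0,1,2,0,2,2,0,1,1,0 for degrees 0…13.
Multiplying by (1 + 3q)⁴ gives running coefficients 1,12,54,110,105,109,230,240,218,323,294,325,391,228 for degrees 0…13.
Finally multiplying by (1 + q² + q³), the product of all factors after the first has coefficients 1,12,55,123,171,273,445,454,557,793,752,866,1008,847 for degrees 0…13.
[q¹³] = 1·847 − 1·866 + 1·557 = 538.

538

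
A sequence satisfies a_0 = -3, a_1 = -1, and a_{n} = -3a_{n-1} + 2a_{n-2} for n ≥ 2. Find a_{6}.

-339

The ordinary generating function has denominator 1 + 3z - 2z^2.
Iterating the recurrence: a_0,…,a_{6} = -3, -1, -3, 7, -27, 95, -339.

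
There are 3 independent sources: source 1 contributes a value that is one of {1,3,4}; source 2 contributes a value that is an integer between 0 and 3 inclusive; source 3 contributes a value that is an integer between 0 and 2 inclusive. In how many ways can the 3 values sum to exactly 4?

6

The generating function for the choices is (t + t³ + t⁴)·(1 + t + t² + t³)·(1 + t + t²); the count is [t⁴].
(t + t³ + t⁴) has coefficients 0,1,0,1,1 for degrees 0…4.
(1 + t + t² + t³) has coefficients 1,1,1,1,0 for degrees 0…4.
Finally multiplying by (1 + t + t²), the product of all factors after the first has coefficients 1,2,3,3,2 for degrees 0…4.
[t⁴] = 1·3 + 1·2 + 1·1 = 6.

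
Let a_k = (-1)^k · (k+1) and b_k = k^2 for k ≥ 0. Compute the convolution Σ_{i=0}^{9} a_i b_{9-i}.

25

The convolution is the t^9 coefficient of A(t)B(t).
Σ = 1·81 − 2·64 + 3·49 − 4·36 + 5·25 − 6·16 + 7·9 − 8·4 + 9·1 − 10·0 = 25.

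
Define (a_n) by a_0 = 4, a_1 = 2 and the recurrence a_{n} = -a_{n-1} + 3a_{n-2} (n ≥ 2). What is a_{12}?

The ordinary generating function has denominator 1 + y - 3y^2.
Iterating the recurrence: a_0,…,a_{12} = 4, 2, 10, -4, 34, -46, 148, -286, 730, -1588, 3778, -8542, 19876.

19876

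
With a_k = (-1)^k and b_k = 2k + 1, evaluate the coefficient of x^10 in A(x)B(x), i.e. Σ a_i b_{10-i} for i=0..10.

Write out a_i and b_{10-i} for i = 0,…,10 and sum the products.
Σ = 1·21 − 1·19 + 1·17 − 1·15 + 1·13 − 1·11 + 1·9 − 1·7 + 1·5 − 1·3 + 1·1 = 11.

11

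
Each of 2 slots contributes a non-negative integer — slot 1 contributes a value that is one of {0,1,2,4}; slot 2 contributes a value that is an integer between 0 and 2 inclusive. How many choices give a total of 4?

The generating function for the choices is (1 + y + y^2 + y^4)·(1 + y + y^2); the count is [y^4].
(1 + y + y^2 + y^4) has coefficients 1,1,1,0,1 for degrees 0…4.
(1 + y + y^2) has coefficients 1,1,1,0,0 for degrees 0…4.
[y^4] = 1·0 + 1·0 + 1·1 + 1·1 = 2.

2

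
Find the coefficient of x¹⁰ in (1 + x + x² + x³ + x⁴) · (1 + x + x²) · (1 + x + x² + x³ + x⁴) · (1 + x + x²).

10

(1 + x + x² + x³ + x⁴) has coefficients 1,1,1,1,1 for degrees 0…4.
(1 + x + x²) has coefficients 1,1,1,0,0,0,0,0,0,0,0 for degrees 0…10.
Multiplying by (1 + x + x² + x³ + x⁴) gives running coefficients 1,2,3,3,3,2,1,0,0,0,0 for degrees 0…10.
Finally multiplying by (1 + x + x²), the product of all factors after the first has coefficients 1,3,6,8,9,8,6,3,1,0,0 for degrees 0…10.
[x¹⁰] = 1·0 + 1·0 + 1·1 + 1·3 + 1·6 = 10.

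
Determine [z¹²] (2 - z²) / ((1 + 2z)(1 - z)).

The denominator gives the recurrence a_n = −a_(n−1) + 2a_(n−2) for n ≥ 3; the numerator fixes a_0 = 2, a_1 = -2, a_2 = 5.
Iterating: 2, -2, 5, -9, 19, -37, 75, -149, 299, -597, 1195, -2389, 4779, so a_12 = 4779.

4779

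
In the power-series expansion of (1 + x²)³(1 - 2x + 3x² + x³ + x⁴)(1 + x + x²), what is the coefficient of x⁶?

(1 + x²)³ has coefficients 1,0,3,0,3,0,1 for degrees 0…6.
(1 - 2x + 3x² + x³ + x⁴) has coefficients 1,-2,3,1,1,0,0 for degrees 0…6.
Finally multiplying by (1 + x + x²), the product of all factors after the first has coefficients 1,-1,2,2,5,2,1 for degrees 0…6.
[x⁶] = 1·1 + 3·5 + 3·2 + 1·1 = 23.

23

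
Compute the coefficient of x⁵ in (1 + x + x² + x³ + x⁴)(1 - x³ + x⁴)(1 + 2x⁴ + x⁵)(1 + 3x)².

(1 + x + x² + x³ + x⁴) has coefficients 1,1,1,1,1 for degrees 0…4.
(1 - x³ + x⁴) has coefficients 1,0,0,-1,1,0 for degrees 0…5.
Multiplying by (1 + 2x⁴ + x⁵) gives running coefficients 1,0,0,-1,3,1 for degrees 0…5.
Finally multiplying by (1 + 3x)², the product of all factors after the first has coefficients 1,6,9,-1,-3,10 for degrees 0…5.
[x⁵] = 1·10 + 1·(-3) + 1·(-1) + 1·9 + 1·6 = 21.

21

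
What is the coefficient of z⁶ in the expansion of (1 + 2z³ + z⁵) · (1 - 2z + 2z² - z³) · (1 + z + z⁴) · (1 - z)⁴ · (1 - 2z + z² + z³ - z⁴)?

-91

(1 + 2z³ + z⁵) has coefficients 1,0,0,2,0,1 for degrees 0…5.
(1 - 2z + 2z² - z³) has coefficients 1,-2,2,-1,0,0,0 for degrees 0…6.
Multiplying by (1 + z + z⁴) gives running coefficients 1,-1,0,1,0,-2,2 for degrees 0…6.
Multiplying by (1 - z)⁴ gives running coefficients 1,-5,10,-9,1,3,6 for degrees 0…6.
Finally multiplying by (1 - 2z + z² + z³ - z⁴), the product of all factors after the first has coefficients 1,-7,21,-33,23,7,-18 for degrees 0…6.
[z⁶] = 1·(-18) + 2·(-33) + 1·(-7) = -91.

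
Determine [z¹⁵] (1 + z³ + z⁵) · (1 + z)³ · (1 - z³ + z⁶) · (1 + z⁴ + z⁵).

(1 + z³ + z⁵) has coefficients 1,0,0,1,0,1 for degrees 0…5.
(1 + z)³ has coefficients 1,3,3,1,0,0,0,0,0,0,0,0,0,0,0,0 for degrees 0…15.
Multiplying by (1 - z³ + z⁶) gives running coefficients 1,3,3,0,-3,-3,0,3,3,1,0,0,0,0,0,0 for degrees 0…15.
Finally multiplying by (1 + z⁴ + z⁵), the product of all factors after the first has coefficients 1,3,3,0,-2,1,6,6,0,-5,-3,3,6,4,1,0 for degrees 0…15.
[z¹⁵] = 1·0 + 1·6 + 1·(-3) = 3.

3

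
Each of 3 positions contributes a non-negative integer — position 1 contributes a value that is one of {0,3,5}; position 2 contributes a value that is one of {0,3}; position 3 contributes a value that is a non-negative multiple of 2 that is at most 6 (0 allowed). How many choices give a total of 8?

2

The generating function for the choices is (1 + x^3 + x^5)·(1 + x^3)·(1 + x^2 + x^4 + x^6); the count is [x^8].
(1 + x^3 + x^5) has coefficients 1,0,0,1,0,1 for degrees 0…5.
(1 + x^3) has coefficients 1,0,0,1,0,0,0,0,0 for degrees 0…8.
Finally multiplying by (1 + x^2 + x^4 + x^6), the product of all factors after the first has coefficients 1,0,1,1,1,1,1,1,0 for degrees 0…8.
[x^8] = 1·0 + 1·1 + 1·1 = 2.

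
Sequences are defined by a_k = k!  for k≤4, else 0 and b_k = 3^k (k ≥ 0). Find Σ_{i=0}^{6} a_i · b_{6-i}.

1512

This is [x^6] in the product of the two ordinary generating functions.
Σ = 1·729 + 1·243 + 2·81 + 6·27 + 24·9 + 0·3 + 0·1 = 1512.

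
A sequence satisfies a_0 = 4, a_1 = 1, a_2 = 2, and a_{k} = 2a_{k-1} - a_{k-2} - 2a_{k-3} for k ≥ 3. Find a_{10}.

The ordinary generating function has denominator 1 - 2x + x^2 + 2x^3.
Iterating the recurrence: a_0,…,a_{10} = 4, 1, 2, -5, -14, -27, -30, -5, 74, 213, 362.

362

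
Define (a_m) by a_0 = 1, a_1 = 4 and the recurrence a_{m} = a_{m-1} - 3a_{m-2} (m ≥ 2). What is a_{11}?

919

The ordinary generating function has denominator 1 - x + 3x^2.
Iterating the recurrence: a_0,…,a_{11} = 1, 4, 1, -11, -14, 19, 61, 4, -179, -191, 346, 919.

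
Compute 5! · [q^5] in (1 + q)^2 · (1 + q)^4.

720

The EGF product rule gives c_5 = Σ_{k_1+k_2=5} C(5; k_1,k_2) · ∏ g_i(k_i), where (1+q)^2 gives the falling factorial (2)_k; (1+q)^4 gives the falling factorial (4)_k.
g_1(k) for k = 0…5: 1, 2, 2, 0, 0, 0.
g_2(k) for k = 0…5: 1, 4, 12, 24, 24, 0.
c_5 = Σ_k C(5,k)·g_1(k)·g_2(5−k) = 5·2·24 + 10·2·24 = 240 + 480 = 720.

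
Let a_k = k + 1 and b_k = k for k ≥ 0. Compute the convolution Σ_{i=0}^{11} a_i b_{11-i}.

286

The convolution is the x^11 coefficient of A(x)B(x).
Σ = 1·11 + 2·10 + 3·9 + 4·8 + 5·7 + 6·6 + 7·5 + 8·4 + 9·3 + 10·2 + 11·1 + 12·0 = 286.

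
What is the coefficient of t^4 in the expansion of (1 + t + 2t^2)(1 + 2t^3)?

2

(1 + t + 2t^2) has coefficients 1,1,2 for degrees 0…2.
(1 + 2t^3) has coefficients 1,0,0,2,0 for degrees 0…4.
[t^4] = 1·0 + 1·2 + 2·0 = 2.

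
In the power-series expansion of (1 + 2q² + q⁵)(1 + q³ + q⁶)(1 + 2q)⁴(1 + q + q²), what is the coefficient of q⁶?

(1 + 2q² + q⁵) has coefficients 1,0,2,0,0,1 for degrees 0…5.
(1 + q³ + q⁶) has coefficients 1,0,0,1,0,0,1 for degrees 0…6.
Multiplying by (1 + 2q)⁴ gives running coefficients 1,8,24,33,24,24,33 for degrees 0…6.
Finally multiplying by (1 + q + q²), the product of all factors after the first has coefficients 1,9,33,65,81,81,81 for degrees 0…6.
[q⁶] = 1·81 + 2·81 + 1·9 = 252.

252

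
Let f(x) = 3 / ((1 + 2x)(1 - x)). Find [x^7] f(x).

Partial fractions give a closed form: a_n = (2)·(-2)^n + (1)·1^n.
At n = 7: a_7 = -255.

-255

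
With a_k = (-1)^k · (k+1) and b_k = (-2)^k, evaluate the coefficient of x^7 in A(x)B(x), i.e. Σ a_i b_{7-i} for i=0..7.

-502

The convolution is the x^7 coefficient of A(x)B(x).
Σ = 1·(-128) − 2·64 + 3·(-32) − 4·16 + 5·(-8) − 6·4 + 7·(-2) − 8·1 = -502.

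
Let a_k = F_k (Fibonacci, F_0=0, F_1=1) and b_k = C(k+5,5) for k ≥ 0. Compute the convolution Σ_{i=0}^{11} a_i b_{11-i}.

18228

This is [x^11] in the product of the two ordinary generating functions.
Σ = 0·4368 + 1·3003 + 1·2002 + 2·1287 + 3·792 + 5·462 + 8·252 + 13·126 + 21·56 + 34·21 + 55·6 + 89·1 = 18228.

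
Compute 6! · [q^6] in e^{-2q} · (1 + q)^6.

592

The EGF product rule gives c_6 = Σ_{k_1+k_2=6} C(6; k_1,k_2) · ∏ g_i(k_i), where e^{-2q} gives (-2)^k; (1+q)^6 gives the falling factorial (6)_k.
g_1(k) for k = 0…6: 1, -2, 4, -8, 16, -32, 64.
g_2(k) for k = 0…6: 1, 6, 30, 120, 360, 720, 720.
c_6 = Σ_k C(6,k)·g_1(k)·g_2(6−k) = 1·1·720 + 6·(-2)·720 + 15·4·360 + 20·(-8)·120 + 15·16·30 + 6·(-32)·6 + 1·64·1 = 720 − 8640 + 21600 − 19200 + 7200 − 1152 + 64 = 592.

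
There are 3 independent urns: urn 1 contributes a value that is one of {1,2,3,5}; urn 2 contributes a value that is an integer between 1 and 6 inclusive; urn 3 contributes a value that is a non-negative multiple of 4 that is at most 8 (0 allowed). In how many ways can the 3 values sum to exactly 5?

3

The generating function for the choices is (q + q^2 + q^3 + q^5)·(q + q^2 + q^3 + q^4 + q^5 + q^6)·(1 + q^4 + q^8); the count is [q^5].
(q + q^2 + q^3 + q^5) has coefficients 0,1,1,1,0,1 for degrees 0…5.
(q + q^2 + q^3 + q^4 + q^5 + q^6) has coefficients 0,1,1,1,1,1 for degrees 0…5.
Finally multiplying by (1 + q^4 + q^8), the product of all factors after the first has coefficients 0,1,1,1,1,2 for degrees 0…5.
[q^5] = 1·1 + 1·1 + 1·1 + 1·0 = 3.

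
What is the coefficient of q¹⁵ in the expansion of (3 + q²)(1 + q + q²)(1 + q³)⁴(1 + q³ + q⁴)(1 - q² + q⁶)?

(3 + q²) has coefficients 3,0,1 for degrees 0…2.
(1 + q + q²) has coefficients 1,1,1,0,0,0,0,0,0,0,0,0,0,0,0,0 for degrees 0…15.
Multiplying by (1 + q³)⁴ gives running coefficients 1,1,1,4,4,4,6,6,6,4,4,4,1,1,1,0 for degrees 0…15.
Multiplying by (1 + q³ + q⁴) gives running coefficients 1,1,1,5,6,6,11,14,14,14,16,16,11,9,9,5 for degrees 0…15.
Finally multiplying by (1 - q² + q⁶), the product of all factors after the first has coefficients 1,1,0,4,5,1,6,9,4,5,8,8,6,7,12,10 for degrees 0…15.
[q¹⁵] = 3·10 + 1·7 = 37.

37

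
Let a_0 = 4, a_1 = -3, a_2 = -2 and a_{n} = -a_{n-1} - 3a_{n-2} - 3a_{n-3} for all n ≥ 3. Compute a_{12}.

1096

The ordinary generating function has denominator 1 + t + 3t^2 + 3t^3.
Iterating the recurrence: a_0,…,a_{12} = 4, -3, -2, -1, 16, -7, -38, 11, 124, -43, -362, 119, 1096.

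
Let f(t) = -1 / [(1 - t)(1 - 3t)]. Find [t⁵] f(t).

-364

The denominator gives the recurrence a_n = 4a_(n−1) − 3a_(n−2) for n ≥ 2; the numerator fixes a_0 = -1, a_1 = -4.
Iterating: -1, -4, -13, -40, -121, -364, so a_5 = -364.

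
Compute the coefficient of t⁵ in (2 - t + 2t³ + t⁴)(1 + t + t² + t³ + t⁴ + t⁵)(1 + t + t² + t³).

(2 - t + 2t³ + t⁴) has coefficients 2,-1,0,2,1 for degrees 0…4.
(1 + t + t² + t³ + t⁴ + t⁵) has coefficients 1,1,1,1,1,1 for degrees 0…5.
Finally multiplying by (1 + t + t² + t³), the product of all factors after the first has coefficients 1,2,3,4,4,4 for degrees 0…5.
[t⁵] = 2·4 − 1·4 + 2·3 + 1·2 = 12.

12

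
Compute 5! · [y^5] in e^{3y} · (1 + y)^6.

27693

The EGF product rule gives c_5 = Σ_{k_1+k_2=5} C(5; k_1,k_2) · ∏ g_i(k_i), where e^{3y} gives (3)^k; (1+y)^6 gives the falling factorial (6)_k.
g_1(k) for k = 0…5: 1, 3, 9, 27, 81, 243.
g_2(k) for k = 0…5: 1, 6, 30, 120, 360, 720.
c_5 = Σ_k C(5,k)·g_1(k)·g_2(5−k) = 1·1·720 + 5·3·360 + 10·9·120 + 10·27·30 + 5·81·6 + 1·243·1 = 720 + 5400 + 10800 + 8100 + 2430 + 243 = 27693.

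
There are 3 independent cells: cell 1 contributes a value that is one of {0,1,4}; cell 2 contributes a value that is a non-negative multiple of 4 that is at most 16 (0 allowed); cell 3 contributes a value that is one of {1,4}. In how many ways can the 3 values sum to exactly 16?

2

The generating function for the choices is (1 + y + y^4)·(1 + y^4 + y^8 + y^12 + y^16)·(y + y^4); the count is [y^16].
(1 + y + y^4) has coefficients 1,1,0,0,1 for degrees 0…4.
(1 + y^4 + y^8 + y^12 + y^16) has coefficients 1,0,0,0,1,0,0,0,1,0,0,0,1,0,0,0,1 for degrees 0…16.
Finally multiplying by (y + y^4), the product of all factors after the first has coefficients 0,1,0,0,1,1,0,0,1,1,0,0,1,1,0,0,1 for degrees 0…16.
[y^16] = 1·1 + 1·0 + 1·1 = 2.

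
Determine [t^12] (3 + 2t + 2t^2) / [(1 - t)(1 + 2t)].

6829

The denominator gives the recurrence a_n = −a_(n−1) + 2a_(n−2) for n ≥ 3; the numerator fixes a_0 = 3, a_1 = -1, a_2 = 9.
Iterating: 3, -1, 9, -11, 29, -51, 109, -211, 429, -851, 1709, -3411, 6829, so a_12 = 6829.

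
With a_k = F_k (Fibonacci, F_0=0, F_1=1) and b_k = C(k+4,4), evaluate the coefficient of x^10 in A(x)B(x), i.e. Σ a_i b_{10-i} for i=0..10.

The convolution is the x^10 coefficient of A(x)B(x).
Σ = 0·1001 + 1·715 + 1·495 + 2·330 + 3·210 + 5·126 + 8·70 + 13·35 + 21·15 + 34·5 + 55·1 = 4685.

4685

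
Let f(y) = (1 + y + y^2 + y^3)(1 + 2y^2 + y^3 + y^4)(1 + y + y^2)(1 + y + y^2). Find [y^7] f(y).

29

(1 + y + y^2 + y^3) has coefficients 1,1,1,1 for degrees 0…3.
(1 + 2y^2 + y^3 + y^4) has coefficients 1,0,2,1,1,0,0,0 for degrees 0…7.
Multiplying by (1 + y + y^2) gives running coefficients 1,1,3,3,4,2,1,0 for degrees 0…7.
Finally multiplying by (1 + y + y^2), the product of all factors after the first has coefficients 1,2,5,7,10,9,7,3 for degrees 0…7.
[y^7] = 1·3 + 1·7 + 1·9 + 1·10 = 29.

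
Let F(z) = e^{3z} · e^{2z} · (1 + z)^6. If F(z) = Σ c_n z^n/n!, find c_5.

99095

The EGF product rule gives c_5 = Σ_{k_1+k_2+k_3=5} C(5; k_1,k_2,k_3) · ∏ g_i(k_i), where e^{3z} gives (3)^k; e^{2z} gives (2)^k; (1+z)^6 gives the falling factorial (6)_k.
g_1(k) for k = 0…5: 1, 3, 9, 27, 81, 243.
g_2(k) for k = 0…5: 1, 2, 4, 8, 16, 32.
g_3(k) for k = 0…5: 1, 6, 30, 120, 360, 720.
First combine the last two factors: h(k) = Σ_j C(k,j)·g_2(j)·g_3(k−j) for k = 0…5: 1, 8, 58, 380, 2248, 12032.
c_5 = Σ_k C(5,k)·g_1(k)·h(5−k) = 1·1·12032 + 5·3·2248 + 10·9·380 + 10·27·58 + 5·81·8 + 1·243·1 = 12032 + 33720 + 34200 + 15660 + 3240 + 243 = 99095.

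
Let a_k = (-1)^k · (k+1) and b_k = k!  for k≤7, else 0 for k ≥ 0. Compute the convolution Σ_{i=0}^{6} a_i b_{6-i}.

This is [x^6] in the product of the two ordinary generating functions.
Σ = 1·720 − 2·120 + 3·24 − 4·6 + 5·2 − 6·1 + 7·1 = 539.

539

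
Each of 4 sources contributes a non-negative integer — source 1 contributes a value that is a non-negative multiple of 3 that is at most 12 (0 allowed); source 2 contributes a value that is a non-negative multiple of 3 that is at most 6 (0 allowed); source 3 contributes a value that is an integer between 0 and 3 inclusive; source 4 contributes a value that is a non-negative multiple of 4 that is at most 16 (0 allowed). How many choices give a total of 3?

The generating function for the choices is (1 + q^3 + q^6 + q^9 + q^12)·(1 + q^3 + q^6)·(1 + q + q^2 + q^3)·(1 + q^4 + q^8 + q^12 + q^16); the count is [q^3].
(1 + q^3 + q^6 + q^9 + q^12) has coefficients 1,0,0,1 for degrees 0…3.
(1 + q^3 + q^6) has coefficients 1,0,0,1 for degrees 0…3.
Multiplying by (1 + q + q^2 + q^3) gives running coefficients 1,1,1,2 for degrees 0…3.
Finally multiplying by (1 + q^4 + q^8 + q^12 + q^16), the product of all factors after the first has coefficients 1,1,1,2 for degrees 0…3.
[q^3] = 1·2 + 1·1 = 3.

3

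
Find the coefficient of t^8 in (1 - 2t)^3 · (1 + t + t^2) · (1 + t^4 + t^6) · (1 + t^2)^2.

(1 - 2t)^3 has coefficients 1,-6,12,-8 for degrees 0…3.
(1 + t + t^2) has coefficients 1,1,1,0,0,0,0,0,0 for degrees 0…8.
Multiplying by (1 + t^4 + t^6) gives running coefficients 1,1,1,0,1,1,2,1,1 for degrees 0…8.
Finally multiplying by (1 + t^2)^2, the product of all factors after the first has coefficients 1,1,3,2,4,2,5,3,6 for degrees 0…8.
[t^8] = 1·6 − 6·3 + 12·5 − 8·2 = 32.

32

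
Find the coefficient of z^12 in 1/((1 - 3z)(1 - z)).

Partial fractions give a closed form: a_n = (3/2)·3^n + (-1/2)·1^n.
At n = 12: a_12 = 797161.

797161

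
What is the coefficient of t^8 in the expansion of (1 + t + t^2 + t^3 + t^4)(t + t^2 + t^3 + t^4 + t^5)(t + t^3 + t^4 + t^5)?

15

(1 + t + t^2 + t^3 + t^4) has coefficients 1,1,1,1,1 for degrees 0…4.
(t + t^2 + t^3 + t^4 + t^5) has coefficients 0,1,1,1,1,1,0,0,0 for degrees 0…8.
Finally multiplying by (t + t^3 + t^4 + t^5), the product of all factors after the first has coefficients 0,0,1,1,2,3,4,3,3 for degrees 0…8.
[t^8] = 1·3 + 1·3 + 1·4 + 1·3 + 1·2 = 15.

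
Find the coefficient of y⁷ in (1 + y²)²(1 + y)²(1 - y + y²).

1

(1 + y²)² has coefficients 1,0,2,0,1 for degrees 0…4.
(1 + y)² has coefficients 1,2,1,0,0,0,0,0 for degrees 0…7.
Finally multiplying by (1 - y + y²), the product of all factors after the first has coefficients 1,1,0,1,1,0,0,0 for degrees 0…7.
[y⁷] = 1·0 + 2·0 + 1·1 = 1.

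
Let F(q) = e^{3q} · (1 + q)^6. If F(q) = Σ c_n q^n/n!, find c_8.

The EGF product rule gives c_8 = Σ_{k_1+k_2=8} C(8; k_1,k_2) · ∏ g_i(k_i), where e^{3q} gives (3)^k; (1+q)^6 gives the falling factorial (6)_k.
g_1(k) for k = 0…8: 1, 3, 9, 27, 81, 243, 729, 2187, 6561.
g_2(k) for k = 0…8: 1, 6, 30, 120, 360, 720, 720, 0, 0.
c_8 = Σ_k C(8,k)·g_1(k)·g_2(8−k) = 28·9·720 + 56·27·720 + 70·81·360 + 56·243·120 + 28·729·30 + 8·2187·6 + 1·6561·1 = 181440 + 1088640 + 2041200 + 1632960 + 612360 + 104976 + 6561 = 5668137.

5668137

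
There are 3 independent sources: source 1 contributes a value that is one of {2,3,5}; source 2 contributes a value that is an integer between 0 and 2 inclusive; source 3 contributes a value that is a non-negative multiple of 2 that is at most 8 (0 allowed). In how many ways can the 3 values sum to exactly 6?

4

The generating function for the choices is (y² + y³ + y⁵)·(1 + y + y²)·(1 + y² + y⁴ + y⁶ + y⁸); the count is [y⁶].
(y² + y³ + y⁵) has coefficients 0,0,1,1,0,1 for degrees 0…5.
(1 + y + y²) has coefficients 1,1,1,0,0,0,0 for degrees 0…6.
Finally multiplying by (1 + y² + y⁴ + y⁶ + y⁸), the product of all factors after the first has coefficients 1,1,2,1,2,1,2 for degrees 0…6.
[y⁶] = 1·2 + 1·1 + 1·1 = 4.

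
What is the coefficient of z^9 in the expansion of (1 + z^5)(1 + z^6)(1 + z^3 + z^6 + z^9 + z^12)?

2

(1 + z^5) has coefficients 1,0,0,0,0,1 for degrees 0…5.
(1 + z^6) has coefficients 1,0,0,0,0,0,1,0,0,0 for degrees 0…9.
Finally multiplying by (1 + z^3 + z^6 + z^9 + z^12), the product of all factors after the first has coefficients 1,0,0,1,0,0,2,0,0,2 for degrees 0…9.
[z^9] = 1·2 + 1·0 = 2.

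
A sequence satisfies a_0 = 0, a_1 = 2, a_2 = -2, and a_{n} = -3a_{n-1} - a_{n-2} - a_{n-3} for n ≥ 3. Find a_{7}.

260

The ordinary generating function has denominator 1 + 3x + x^2 + x^3.
Iterating the recurrence: a_0,…,a_{7} = 0, 2, -2, 4, -12, 34, -94, 260.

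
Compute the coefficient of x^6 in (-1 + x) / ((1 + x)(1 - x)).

-1

Partial fractions give a closed form: a_n = (-1)·(-1)^n.
At n = 6: a_6 = -1.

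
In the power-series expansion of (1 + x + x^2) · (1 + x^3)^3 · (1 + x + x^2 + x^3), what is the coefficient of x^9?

10

(1 + x + x^2) has coefficients 1,1,1 for degrees 0…2.
(1 + x^3)^3 has coefficients 1,0,0,3,0,0,3,0,0,1 for degrees 0…9.
Finally multiplying by (1 + x + x^2 + x^3), the product of all factors after the first has coefficients 1,1,1,4,3,3,6,3,3,4 for degrees 0…9.
[x^9] = 1·4 + 1·3 + 1·3 = 10.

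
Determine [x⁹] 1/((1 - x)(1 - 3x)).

29524

Partial fractions give a closed form: a_n = (-1/2)·1^n + (3/2)·3^n.
At n = 9: a_9 = 29524.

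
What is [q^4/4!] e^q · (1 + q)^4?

The EGF product rule gives c_4 = Σ_{k_1+k_2=4} C(4; k_1,k_2) · ∏ g_i(k_i), where e^q gives (1)^k; (1+q)^4 gives the falling factorial (4)_k.
g_1(k) for k = 0…4: 1, 1, 1, 1, 1.
g_2(k) for k = 0…4: 1, 4, 12, 24, 24.
c_4 = Σ_k C(4,k)·g_1(k)·g_2(4−k) = 1·1·24 + 4·1·24 + 6·1·12 + 4·1·4 + 1·1·1 = 24 + 96 + 72 + 16 + 1 = 209.

209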